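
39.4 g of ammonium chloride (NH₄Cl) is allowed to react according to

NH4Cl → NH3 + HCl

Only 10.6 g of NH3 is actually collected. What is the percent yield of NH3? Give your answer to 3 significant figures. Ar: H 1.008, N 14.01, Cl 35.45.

M(NH4Cl) = 14.01 + 4(1.008) + 35.45 = 53.492 g/mol.
M(NH3) = 14.01 + 3(1.008) = 17.034 g/mol.
n(NH4Cl) = 39.40 g / 53.492 g/mol = 0.7366 mol.
From the equation the NH4Cl:NH3 mole ratio is 1:1, so n(NH3) = 0.7366 × 1/1 = 0.7366 mol.
Mass of NH3 = 0.7366 mol × 17.034 g/mol = 12.55 g.
This is the theoretical yield. Percent yield = 10.6 g / 12.55 g × 100% = 84.49%.

84.5 %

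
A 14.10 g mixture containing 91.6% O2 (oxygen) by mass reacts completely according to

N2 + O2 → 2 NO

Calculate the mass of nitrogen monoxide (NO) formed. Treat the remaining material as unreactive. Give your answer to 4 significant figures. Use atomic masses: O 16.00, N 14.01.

24.22 g

Mass of pure O2 = 14.10 g × 0.916 = 12.916 g.
M(O2) = 2(16.00) = 32.00 g/mol.
M(NO) = 14.01 + 16.00 = 30.01 g/mol.
n(O2) = 12.916 g / 32.00 g/mol = 0.40361 mol.
From the equation the O2:NO mole ratio is 1:2, so n(NO) = 0.40361 × 2/1 = 0.80722 mol.
Mass of NO = 0.80722 mol × 30.01 g/mol = 24.225 g.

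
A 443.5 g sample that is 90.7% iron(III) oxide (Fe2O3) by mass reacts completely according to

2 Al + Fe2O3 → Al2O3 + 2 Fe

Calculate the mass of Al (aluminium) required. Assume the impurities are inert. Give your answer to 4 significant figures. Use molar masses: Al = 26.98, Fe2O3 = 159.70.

135.9 g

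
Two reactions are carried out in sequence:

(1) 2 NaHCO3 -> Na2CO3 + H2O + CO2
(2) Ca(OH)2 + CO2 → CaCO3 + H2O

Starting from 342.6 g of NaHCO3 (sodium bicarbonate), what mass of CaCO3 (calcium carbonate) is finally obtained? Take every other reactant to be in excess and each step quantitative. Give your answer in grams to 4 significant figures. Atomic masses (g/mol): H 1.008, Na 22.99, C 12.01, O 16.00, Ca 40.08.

204.1 g

M(NaHCO3) = 22.99 + 1.008 + 12.01 + 3(16.00) = 84.008 g/mol.
M(CaCO3) = 40.08 + 12.01 + 3(16.00) = 100.09 g/mol.
n(NaHCO3) = 342.60 / 84.008 = 4.0782 mol.
Step 1 gives a 2:1 ratio of NaHCO3 to CO2, so n(CO2) = 2.0391 mol.
In step 2 the CO2:CaCO3 ratio is 1:1, so n(CaCO3) = 2.0391 mol.
Mass of CaCO3 = 2.0391 × 100.09 = 204.09 g.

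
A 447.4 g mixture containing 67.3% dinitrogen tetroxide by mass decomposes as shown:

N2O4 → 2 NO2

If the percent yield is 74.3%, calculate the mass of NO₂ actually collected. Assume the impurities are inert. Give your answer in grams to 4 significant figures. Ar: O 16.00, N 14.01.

Pure N2O4 available = 447.4 g × 0.673 = 301.10 g.
M(N2O4) = 2(14.01) + 4(16.00) = 92.02 g/mol.
M(NO2) = 14.01 + 2(16.00) = 46.01 g/mol.
n(N2O4) = 301.10 g / 92.02 g/mol = 3.2721 mol.
From the equation the N2O4:NO2 mole ratio is 1:2, so n(NO2) = 3.2721 × 2/1 = 6.5442 mol.
Mass of NO2 = 6.5442 mol × 46.01 g/mol = 301.10 g.
Actual mass collected = 301.10 g × 0.743 = 223.72 g.

223.7 g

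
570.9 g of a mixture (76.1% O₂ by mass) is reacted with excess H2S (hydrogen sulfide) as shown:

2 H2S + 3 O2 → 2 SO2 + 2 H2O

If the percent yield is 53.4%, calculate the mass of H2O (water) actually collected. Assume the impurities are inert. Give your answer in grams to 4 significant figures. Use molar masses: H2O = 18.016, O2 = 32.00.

Pure O2 available = 570.9 g × 0.761 = 434.45 g.
n(O2) = 434.45 g / 32.00 g/mol = 13.577 mol.
From the equation the O2:H2O mole ratio is 3:2, so n(H2O) = 13.577 × 2/3 = 9.0511 mol.
Mass of H2O = 9.0511 mol × 18.016 g/mol = 163.07 g.
Actual mass collected = 163.07 g × 0.534 = 87.077 g.

87.08 g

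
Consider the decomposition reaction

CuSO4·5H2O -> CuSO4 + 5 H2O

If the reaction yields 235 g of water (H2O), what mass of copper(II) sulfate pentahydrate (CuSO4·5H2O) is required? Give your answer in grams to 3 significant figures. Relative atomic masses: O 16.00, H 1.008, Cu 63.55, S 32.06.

M(H2O) = 2(1.008) + 16.00 = 18.016 g/mol.
M(CuSO4·5H2O) = 63.55 + 32.06 + 9(16.00) + 10(1.008) = 249.69 g/mol.
n(H2O) = 235.0 g / 18.016 g/mol = 13.04 mol.
From the equation the H2O:CuSO4·5H2O mole ratio is 5:1, so n(CuSO4·5H2O) = 13.04 × 1/5 = 2.609 mol.
Mass of CuSO4·5H2O = 2.609 mol × 249.69 g/mol = 651.4 g.

651 g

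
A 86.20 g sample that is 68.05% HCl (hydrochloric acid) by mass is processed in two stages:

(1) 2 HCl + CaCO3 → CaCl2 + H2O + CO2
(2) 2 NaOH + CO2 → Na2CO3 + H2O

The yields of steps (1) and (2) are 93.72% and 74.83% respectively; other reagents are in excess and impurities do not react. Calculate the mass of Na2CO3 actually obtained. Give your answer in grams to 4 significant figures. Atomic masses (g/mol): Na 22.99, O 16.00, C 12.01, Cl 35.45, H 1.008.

59.80 g

Pure HCl = 86.20 × 0.6805 = 58.659 g.
M(HCl) = 1.008 + 35.45 = 36.458 g/mol.
M(Na2CO3) = 2(22.99) + 12.01 + 3(16.00) = 105.99 g/mol.
n(HCl) = 58.659 / 36.458 = 1.6090 mol.
Step 1 (HCl:CO2 = 2:1): theoretical n(CO2) = 0.80448 mol; at 93.72% yield, n(CO2) = 0.75395 mol.
Step 2 (CO2:Na2CO3 = 1:1): theoretical n(Na2CO3) = 0.75395 mol, so theoretical mass = 0.75395 × 105.99 = 79.912 g.
At 74.83% yield, actual mass of Na2CO3 = 79.912 × 0.7483 = 59.798 g.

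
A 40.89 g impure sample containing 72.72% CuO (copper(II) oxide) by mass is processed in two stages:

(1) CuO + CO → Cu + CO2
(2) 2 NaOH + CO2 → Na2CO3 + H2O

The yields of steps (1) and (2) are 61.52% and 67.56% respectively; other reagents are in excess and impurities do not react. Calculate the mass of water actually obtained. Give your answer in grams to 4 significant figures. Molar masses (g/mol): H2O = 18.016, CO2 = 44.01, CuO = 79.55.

2.799 g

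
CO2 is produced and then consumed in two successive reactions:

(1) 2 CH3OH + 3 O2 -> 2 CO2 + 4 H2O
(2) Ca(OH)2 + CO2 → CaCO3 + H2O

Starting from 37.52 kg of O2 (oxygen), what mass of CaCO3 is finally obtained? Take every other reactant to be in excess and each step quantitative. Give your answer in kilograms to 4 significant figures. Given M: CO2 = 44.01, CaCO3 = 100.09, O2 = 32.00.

37.52 kg = 37520 g.
n(O2) = 37520 / 32.00 = 1172.5 mol.
Step 1 gives a 3:2 ratio of O2 to CO2, so n(CO2) = 781.67 mol.
In step 2 the CO2:CaCO3 ratio is 1:1, so n(CaCO3) = 781.67 mol.
Mass of CaCO3 = 781.67 × 100.09 = 78237 g = 78.24 kg.

78.24 kg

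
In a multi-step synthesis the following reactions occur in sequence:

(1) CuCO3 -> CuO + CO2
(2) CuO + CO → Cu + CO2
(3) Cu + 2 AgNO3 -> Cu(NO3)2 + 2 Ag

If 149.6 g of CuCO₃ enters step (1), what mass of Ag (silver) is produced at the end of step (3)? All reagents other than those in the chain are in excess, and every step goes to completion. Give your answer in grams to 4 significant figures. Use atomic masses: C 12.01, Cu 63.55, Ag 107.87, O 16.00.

M(CuCO3) = 63.55 + 12.01 + 3(16.00) = 123.56 g/mol.
M(Ag) = 107.87 g/mol.
n(CuCO3) = 149.6 / 123.56 = 1.2107 mol.
Reaction (1): CuCO3→CuO ratio 1:1 ⇒ n(CuO) = 1.2107 mol.
Reaction (2): CuO→Cu ratio 1:1 ⇒ n(Cu) = 1.2107 mol.
Reaction (3): Cu→Ag ratio 1:2 ⇒ n(Ag) = 2.4215 mol.
Mass of Ag = 2.4215 × 107.87 = 261.21 g.

261.2 g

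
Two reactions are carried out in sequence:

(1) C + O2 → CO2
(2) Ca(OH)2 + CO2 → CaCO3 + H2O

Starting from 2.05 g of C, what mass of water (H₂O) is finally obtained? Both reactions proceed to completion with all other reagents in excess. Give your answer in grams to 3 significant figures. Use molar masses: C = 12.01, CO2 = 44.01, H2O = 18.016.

3.08 g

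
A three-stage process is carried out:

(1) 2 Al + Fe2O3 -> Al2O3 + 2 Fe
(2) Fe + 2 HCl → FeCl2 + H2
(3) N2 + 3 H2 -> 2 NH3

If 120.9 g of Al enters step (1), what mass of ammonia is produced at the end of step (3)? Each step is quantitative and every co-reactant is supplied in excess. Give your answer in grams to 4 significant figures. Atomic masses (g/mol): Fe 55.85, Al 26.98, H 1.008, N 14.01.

50.89 g

M(Al) = 26.98 g/mol.
M(NH3) = 14.01 + 3(1.008) = 17.034 g/mol.
n(Al) = 120.9 / 26.98 = 4.4811 mol.
Reaction (1): Al→Fe ratio 2:2 ⇒ n(Fe) = 4.4811 mol.
Reaction (2): Fe→H2 ratio 1:1 ⇒ n(H2) = 4.4811 mol.
Reaction (3): H2→NH3 ratio 3:2 ⇒ n(NH3) = 2.9874 mol.
Mass of NH3 = 2.9874 × 17.034 = 50.887 g.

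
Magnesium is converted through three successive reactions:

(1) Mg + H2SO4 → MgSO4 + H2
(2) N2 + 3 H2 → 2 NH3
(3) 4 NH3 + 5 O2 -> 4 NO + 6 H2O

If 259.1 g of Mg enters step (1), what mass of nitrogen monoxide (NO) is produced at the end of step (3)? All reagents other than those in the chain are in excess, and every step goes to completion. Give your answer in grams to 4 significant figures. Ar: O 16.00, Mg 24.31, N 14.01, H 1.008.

213.2 g

M(Mg) = 24.31 g/mol.
M(NO) = 14.01 + 16.00 = 30.01 g/mol.
n(Mg) = 259.1 / 24.31 = 10.658 mol.
Reaction (1): Mg→H2 ratio 1:1 ⇒ n(H2) = 10.658 mol.
Reaction (2): H2→NH3 ratio 3:2 ⇒ n(NH3) = 7.1054 mol.
Reaction (3): NH3→NO ratio 4:4 ⇒ n(NO) = 7.1054 mol.
Mass of NO = 7.1054 × 30.01 = 213.23 g.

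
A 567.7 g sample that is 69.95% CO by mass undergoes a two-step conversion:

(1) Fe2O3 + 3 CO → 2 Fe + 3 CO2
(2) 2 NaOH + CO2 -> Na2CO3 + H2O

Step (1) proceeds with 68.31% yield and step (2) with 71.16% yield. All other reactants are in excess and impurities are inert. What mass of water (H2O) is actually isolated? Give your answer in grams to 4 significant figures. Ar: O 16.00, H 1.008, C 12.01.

124.2 g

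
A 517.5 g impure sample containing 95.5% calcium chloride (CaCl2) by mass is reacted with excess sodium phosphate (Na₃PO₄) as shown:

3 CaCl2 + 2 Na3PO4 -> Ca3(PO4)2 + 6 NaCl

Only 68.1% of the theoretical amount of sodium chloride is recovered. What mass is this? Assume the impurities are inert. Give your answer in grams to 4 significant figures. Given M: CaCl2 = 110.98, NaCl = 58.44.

354.5 g

Pure CaCl2 available = 517.5 g × 0.955 = 494.21 g.
n(CaCl2) = 494.21 g / 110.98 g/mol = 4.4532 mol.
From the equation the CaCl2:NaCl mole ratio is 3:6, so n(NaCl) = 4.4532 × 6/3 = 8.9063 mol.
Mass of NaCl = 8.9063 mol × 58.44 g/mol = 520.49 g.
Actual mass collected = 520.49 g × 0.681 = 354.45 g.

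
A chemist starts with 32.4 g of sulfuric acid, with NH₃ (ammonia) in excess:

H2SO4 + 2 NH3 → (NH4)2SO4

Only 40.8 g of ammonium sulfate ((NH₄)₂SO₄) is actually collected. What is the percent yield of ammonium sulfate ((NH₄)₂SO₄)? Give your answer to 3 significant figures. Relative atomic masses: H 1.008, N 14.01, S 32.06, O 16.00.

93.5 %

M(H2SO4) = 2(1.008) + 32.06 + 4(16.00) = 98.076 g/mol.
M((NH4)2SO4) = 2(14.01) + 8(1.008) + 32.06 + 4(16.00) = 132.144 g/mol.
n(H2SO4) = 32.40 g / 98.076 g/mol = 0.3304 mol.
From the equation the H2SO4:(NH4)2SO4 mole ratio is 1:1, so n((NH4)2SO4) = 0.3304 × 1/1 = 0.3304 mol.
Mass of (NH4)2SO4 = 0.3304 mol × 132.144 g/mol = 43.65 g.
This is the theoretical yield. Percent yield = 40.8 g / 43.65 g × 100% = 93.46%.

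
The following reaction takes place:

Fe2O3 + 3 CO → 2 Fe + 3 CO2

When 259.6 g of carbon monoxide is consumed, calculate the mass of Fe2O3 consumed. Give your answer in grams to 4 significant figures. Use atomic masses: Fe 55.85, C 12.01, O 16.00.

M(CO) = 12.01 + 16.00 = 28.01 g/mol.
M(Fe2O3) = 2(55.85) + 3(16.00) = 159.70 g/mol.
n(CO) = 259.60 g / 28.01 g/mol = 9.2681 mol.
From the equation the CO:Fe2O3 mole ratio is 3:1, so n(Fe2O3) = 9.2681 × 1/3 = 3.0894 mol.
Mass of Fe2O3 = 3.0894 mol × 159.70 g/mol = 493.37 g.

493.4 g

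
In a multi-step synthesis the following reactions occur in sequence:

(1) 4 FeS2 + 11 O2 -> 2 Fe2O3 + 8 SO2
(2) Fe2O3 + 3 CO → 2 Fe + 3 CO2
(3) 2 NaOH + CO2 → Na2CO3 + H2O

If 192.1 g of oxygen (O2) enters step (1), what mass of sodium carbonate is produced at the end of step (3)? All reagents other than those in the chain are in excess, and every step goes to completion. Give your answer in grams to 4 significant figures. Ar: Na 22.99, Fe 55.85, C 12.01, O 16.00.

347.1 g

M(O2) = 2(16.00) = 32.00 g/mol.
M(Na2CO3) = 2(22.99) + 12.01 + 3(16.00) = 105.99 g/mol.
n(O2) = 192.1 / 32.00 = 6.0031 mol.
Reaction (1): O2→Fe2O3 ratio 11:2 ⇒ n(Fe2O3) = 1.0915 mol.
Reaction (2): Fe2O3→CO2 ratio 1:3 ⇒ n(CO2) = 3.2744 mol.
Reaction (3): CO2→Na2CO3 ratio 1:1 ⇒ n(Na2CO3) = 3.2744 mol.
Mass of Na2CO3 = 3.2744 × 105.99 = 347.06 g.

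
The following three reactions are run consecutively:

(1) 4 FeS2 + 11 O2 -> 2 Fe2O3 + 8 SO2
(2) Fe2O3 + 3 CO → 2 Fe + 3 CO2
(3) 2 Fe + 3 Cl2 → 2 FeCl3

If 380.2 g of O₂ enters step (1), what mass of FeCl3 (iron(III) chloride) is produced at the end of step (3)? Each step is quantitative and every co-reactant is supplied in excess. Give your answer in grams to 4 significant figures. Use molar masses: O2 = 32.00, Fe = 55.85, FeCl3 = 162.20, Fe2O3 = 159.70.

n(O2) = 380.2 / 32.00 = 11.881 mol.
Reaction (1): O2→Fe2O3 ratio 11:2 ⇒ n(Fe2O3) = 2.1602 mol.
Reaction (2): Fe2O3→Fe ratio 1:2 ⇒ n(Fe) = 4.3205 mol.
Reaction (3): Fe→FeCl3 ratio 2:2 ⇒ n(FeCl3) = 4.3205 mol.
Mass of FeCl3 = 4.3205 × 162.20 = 700.78 g.

700.8 g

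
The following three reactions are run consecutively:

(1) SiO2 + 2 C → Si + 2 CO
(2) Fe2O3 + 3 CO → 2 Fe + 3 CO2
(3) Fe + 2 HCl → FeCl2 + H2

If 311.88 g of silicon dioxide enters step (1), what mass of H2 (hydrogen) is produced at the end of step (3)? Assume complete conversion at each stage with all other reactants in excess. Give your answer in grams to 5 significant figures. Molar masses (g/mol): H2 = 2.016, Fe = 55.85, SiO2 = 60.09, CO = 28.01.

13.951 g

n(SiO2) = 311.88 / 60.09 = 5.19021 mol.
Reaction (1): SiO2→CO ratio 1:2 ⇒ n(CO) = 10.3804 mol.
Reaction (2): CO→Fe ratio 3:2 ⇒ n(Fe) = 6.92029 mol.
Reaction (3): Fe→H2 ratio 1:1 ⇒ n(H2) = 6.92029 mol.
Mass of H2 = 6.92029 × 2.016 = 13.9513 g.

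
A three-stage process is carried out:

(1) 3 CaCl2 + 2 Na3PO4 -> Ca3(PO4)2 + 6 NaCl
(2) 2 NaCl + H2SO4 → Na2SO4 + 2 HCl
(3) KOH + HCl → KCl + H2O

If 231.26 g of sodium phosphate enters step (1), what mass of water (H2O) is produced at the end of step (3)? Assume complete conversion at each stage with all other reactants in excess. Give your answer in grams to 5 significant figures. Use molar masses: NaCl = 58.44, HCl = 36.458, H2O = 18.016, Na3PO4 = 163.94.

76.242 g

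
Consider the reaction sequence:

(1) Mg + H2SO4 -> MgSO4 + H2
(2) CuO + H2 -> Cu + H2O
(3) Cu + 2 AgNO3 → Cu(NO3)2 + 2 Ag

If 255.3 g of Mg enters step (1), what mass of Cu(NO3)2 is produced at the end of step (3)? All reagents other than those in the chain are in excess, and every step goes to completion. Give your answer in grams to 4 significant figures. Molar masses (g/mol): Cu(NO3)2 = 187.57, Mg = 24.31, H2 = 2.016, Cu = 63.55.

1970 g

n(Mg) = 255.3 / 24.31 = 10.502 mol.
Reaction (1): Mg→H2 ratio 1:1 ⇒ n(H2) = 10.502 mol.
Reaction (2): H2→Cu ratio 1:1 ⇒ n(Cu) = 10.502 mol.
Reaction (3): Cu→Cu(NO3)2 ratio 1:1 ⇒ n(Cu(NO3)2) = 10.502 mol.
Mass of Cu(NO3)2 = 10.502 × 187.57 = 1969.8 g.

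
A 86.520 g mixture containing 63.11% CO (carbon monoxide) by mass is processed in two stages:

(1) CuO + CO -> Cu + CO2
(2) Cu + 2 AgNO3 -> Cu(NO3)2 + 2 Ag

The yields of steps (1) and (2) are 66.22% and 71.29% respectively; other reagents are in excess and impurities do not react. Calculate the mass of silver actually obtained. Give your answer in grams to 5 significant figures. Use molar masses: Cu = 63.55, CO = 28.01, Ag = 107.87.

198.54 g

Pure CO = 86.520 × 0.6311 = 54.6028 g.
n(CO) = 54.6028 / 28.01 = 1.94940 mol.
Step 1 (CO:Cu = 1:1): theoretical n(Cu) = 1.94940 mol; at 66.22% yield, n(Cu) = 1.29089 mol.
Step 2 (Cu:Ag = 1:2): theoretical n(Ag) = 2.58179 mol, so theoretical mass = 2.58179 × 107.87 = 278.498 g.
At 71.29% yield, actual mass of Ag = 278.498 × 0.7129 = 198.541 g.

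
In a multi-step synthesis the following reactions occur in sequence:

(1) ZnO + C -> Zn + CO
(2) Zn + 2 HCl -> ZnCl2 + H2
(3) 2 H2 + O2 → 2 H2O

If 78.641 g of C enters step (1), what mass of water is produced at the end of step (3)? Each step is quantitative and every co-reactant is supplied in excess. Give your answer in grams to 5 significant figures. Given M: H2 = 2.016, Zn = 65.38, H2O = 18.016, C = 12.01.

n(C) = 78.641 / 12.01 = 6.54796 mol.
Reaction (1): C→Zn ratio 1:1 ⇒ n(Zn) = 6.54796 mol.
Reaction (2): Zn→H2 ratio 1:1 ⇒ n(H2) = 6.54796 mol.
Reaction (3): H2→H2O ratio 2:2 ⇒ n(H2O) = 6.54796 mol.
Mass of H2O = 6.54796 × 18.016 = 117.968 g.

117.97 g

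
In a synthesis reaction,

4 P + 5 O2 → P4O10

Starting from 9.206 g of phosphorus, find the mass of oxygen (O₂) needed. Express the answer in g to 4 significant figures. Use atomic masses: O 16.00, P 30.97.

11.89 g

M(P) = 30.97 g/mol.
M(O2) = 2(16.00) = 32.00 g/mol.
n(P) = 9.2060 g / 30.97 g/mol = 0.29726 mol.
From the equation the P:O2 mole ratio is 4:5, so n(O2) = 0.29726 × 5/4 = 0.37157 mol.
Mass of O2 = 0.37157 mol × 32.00 g/mol = 11.890 g.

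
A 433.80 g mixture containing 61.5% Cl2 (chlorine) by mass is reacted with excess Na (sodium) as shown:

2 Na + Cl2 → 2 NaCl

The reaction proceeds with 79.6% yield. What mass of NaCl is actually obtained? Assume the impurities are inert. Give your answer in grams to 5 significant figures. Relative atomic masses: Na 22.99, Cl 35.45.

Pure Cl2 available = 433.80 g × 0.615 = 266.787 g.
M(Cl2) = 2(35.45) = 70.90 g/mol.
M(NaCl) = 22.99 + 35.45 = 58.44 g/mol.
n(Cl2) = 266.787 g / 70.90 g/mol = 3.76286 mol.
From the equation the Cl2:NaCl mole ratio is 1:2, so n(NaCl) = 3.76286 × 2/1 = 7.52573 mol.
Mass of NaCl = 7.52573 mol × 58.44 g/mol = 439.803 g.
Actual mass collected = 439.803 g × 0.796 = 350.084 g.

350.08 g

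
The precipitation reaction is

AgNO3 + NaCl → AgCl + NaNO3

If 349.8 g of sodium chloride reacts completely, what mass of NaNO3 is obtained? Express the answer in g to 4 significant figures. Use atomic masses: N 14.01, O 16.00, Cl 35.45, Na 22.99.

M(NaCl) = 22.99 + 35.45 = 58.44 g/mol.
M(NaNO3) = 22.99 + 14.01 + 3(16.00) = 85.00 g/mol.
n(NaCl) = 349.80 g / 58.44 g/mol = 5.9856 mol.
From the equation the NaCl:NaNO3 mole ratio is 1:1, so n(NaNO3) = 5.9856 × 1/1 = 5.9856 mol.
Mass of NaNO3 = 5.9856 mol × 85.00 g/mol = 508.78 g.

508.8 g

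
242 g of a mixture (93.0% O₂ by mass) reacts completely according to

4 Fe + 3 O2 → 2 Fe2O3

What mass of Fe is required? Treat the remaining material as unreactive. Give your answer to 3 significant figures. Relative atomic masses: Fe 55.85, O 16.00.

Mass of pure O2 = 242 g × 0.930 = 225.1 g.
M(O2) = 2(16.00) = 32.00 g/mol.
M(Fe) = 55.85 g/mol.
n(O2) = 225.1 g / 32.00 g/mol = 7.033 mol.
From the equation the O2:Fe mole ratio is 3:4, so n(Fe) = 7.033 × 4/3 = 9.377 mol.
Mass of Fe = 9.377 mol × 55.85 g/mol = 523.7 g.

524 g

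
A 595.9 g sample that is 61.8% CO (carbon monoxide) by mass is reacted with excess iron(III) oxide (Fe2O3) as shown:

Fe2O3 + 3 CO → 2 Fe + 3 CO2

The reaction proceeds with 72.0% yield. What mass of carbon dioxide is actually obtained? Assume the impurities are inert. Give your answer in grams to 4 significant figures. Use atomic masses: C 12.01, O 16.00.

416.6 g

Pure CO available = 595.9 g × 0.618 = 368.27 g.
M(CO) = 12.01 + 16.00 = 28.01 g/mol.
M(CO2) = 12.01 + 2(16.00) = 44.01 g/mol.
n(CO) = 368.27 g / 28.01 g/mol = 13.148 mol.
From the equation the CO:CO2 mole ratio is 3:3, so n(CO2) = 13.148 × 3/3 = 13.148 mol.
Mass of CO2 = 13.148 mol × 44.01 g/mol = 578.63 g.
Actual mass collected = 578.63 g × 0.720 = 416.61 g.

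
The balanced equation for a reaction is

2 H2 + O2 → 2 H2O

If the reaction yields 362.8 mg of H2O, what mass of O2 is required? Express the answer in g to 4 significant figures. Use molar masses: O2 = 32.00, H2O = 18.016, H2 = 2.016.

0.3222 g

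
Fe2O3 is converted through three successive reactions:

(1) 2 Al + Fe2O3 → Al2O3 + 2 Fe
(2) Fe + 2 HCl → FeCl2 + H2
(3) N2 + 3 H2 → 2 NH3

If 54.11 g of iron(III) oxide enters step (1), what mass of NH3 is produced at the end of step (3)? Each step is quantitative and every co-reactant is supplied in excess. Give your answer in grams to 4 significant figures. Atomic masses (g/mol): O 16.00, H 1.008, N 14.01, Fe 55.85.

M(Fe2O3) = 2(55.85) + 3(16.00) = 159.70 g/mol.
M(NH3) = 14.01 + 3(1.008) = 17.034 g/mol.
n(Fe2O3) = 54.11 / 159.70 = 0.33882 mol.
Reaction (1): Fe2O3→Fe ratio 1:2 ⇒ n(Fe) = 0.67765 mol.
Reaction (2): Fe→H2 ratio 1:1 ⇒ n(H2) = 0.67765 mol.
Reaction (3): H2→NH3 ratio 3:2 ⇒ n(NH3) = 0.45176 mol.
Mass of NH3 = 0.45176 × 17.034 = 7.6953 g.

7.695 g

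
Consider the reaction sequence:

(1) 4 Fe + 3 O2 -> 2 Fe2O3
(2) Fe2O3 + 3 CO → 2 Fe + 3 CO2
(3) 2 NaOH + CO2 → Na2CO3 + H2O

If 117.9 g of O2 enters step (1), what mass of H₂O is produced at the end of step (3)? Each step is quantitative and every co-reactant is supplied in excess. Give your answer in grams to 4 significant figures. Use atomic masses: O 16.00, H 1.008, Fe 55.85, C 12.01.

M(O2) = 2(16.00) = 32.00 g/mol.
M(H2O) = 2(1.008) + 16.00 = 18.016 g/mol.
n(O2) = 117.9 / 32.00 = 3.6844 mol.
Reaction (1): O2→Fe2O3 ratio 3:2 ⇒ n(Fe2O3) = 2.4563 mol.
Reaction (2): Fe2O3→CO2 ratio 1:3 ⇒ n(CO2) = 7.3688 mol.
Reaction (3): CO2→H2O ratio 1:1 ⇒ n(H2O) = 7.3688 mol.
Mass of H2O = 7.3688 × 18.016 = 132.76 g.

132.8 g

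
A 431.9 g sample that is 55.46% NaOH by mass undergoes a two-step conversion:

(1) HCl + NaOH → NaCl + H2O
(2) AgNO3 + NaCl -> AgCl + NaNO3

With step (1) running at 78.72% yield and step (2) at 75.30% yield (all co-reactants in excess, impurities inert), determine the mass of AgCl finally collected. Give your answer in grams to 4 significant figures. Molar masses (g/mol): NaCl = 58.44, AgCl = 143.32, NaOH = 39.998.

508.8 g

Pure NaOH = 431.9 × 0.5546 = 239.53 g.
n(NaOH) = 239.53 / 39.998 = 5.9886 mol.
Step 1 (NaOH:NaCl = 1:1): theoretical n(NaCl) = 5.9886 mol; at 78.72% yield, n(NaCl) = 4.7142 mol.
Step 2 (NaCl:AgCl = 1:1): theoretical n(AgCl) = 4.7142 mol, so theoretical mass = 4.7142 × 143.32 = 675.64 g.
At 75.30% yield, actual mass of AgCl = 675.64 × 0.7530 = 508.76 g.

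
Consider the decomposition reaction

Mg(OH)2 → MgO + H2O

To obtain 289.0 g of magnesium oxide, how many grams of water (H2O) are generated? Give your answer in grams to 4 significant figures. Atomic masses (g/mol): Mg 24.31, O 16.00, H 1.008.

129.2 g

M(MgO) = 24.31 + 16.00 = 40.31 g/mol.
M(H2O) = 2(1.008) + 16.00 = 18.016 g/mol.
n(MgO) = 289.00 g / 40.31 g/mol = 7.1694 mol.
From the equation the MgO:H2O mole ratio is 1:1, so n(H2O) = 7.1694 × 1/1 = 7.1694 mol.
Mass of H2O = 7.1694 mol × 18.016 g/mol = 129.16 g.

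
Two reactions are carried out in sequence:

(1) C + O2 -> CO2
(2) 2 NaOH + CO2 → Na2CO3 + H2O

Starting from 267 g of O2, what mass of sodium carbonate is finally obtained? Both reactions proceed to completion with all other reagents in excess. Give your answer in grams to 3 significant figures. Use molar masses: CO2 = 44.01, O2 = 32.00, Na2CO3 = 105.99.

884 g

n(O2) = 267.0 / 32.00 = 8.344 mol.
Step 1 gives a 1:1 ratio of O2 to CO2, so n(CO2) = 8.344 mol.
In step 2 the CO2:Na2CO3 ratio is 1:1, so n(Na2CO3) = 8.344 mol.
Mass of Na2CO3 = 8.344 × 105.99 = 884.4 g.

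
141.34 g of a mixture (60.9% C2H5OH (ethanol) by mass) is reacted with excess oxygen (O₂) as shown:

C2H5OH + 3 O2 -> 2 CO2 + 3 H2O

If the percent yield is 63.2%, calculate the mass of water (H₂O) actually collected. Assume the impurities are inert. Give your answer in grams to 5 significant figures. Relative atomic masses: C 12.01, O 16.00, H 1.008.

63.823 g

Pure C2H5OH available = 141.34 g × 0.609 = 86.0761 g.
M(C2H5OH) = 2(12.01) + 6(1.008) + 16.00 = 46.068 g/mol.
M(H2O) = 2(1.008) + 16.00 = 18.016 g/mol.
n(C2H5OH) = 86.0761 g / 46.068 g/mol = 1.86846 mol.
From the equation the C2H5OH:H2O mole ratio is 1:3, so n(H2O) = 1.86846 × 3/1 = 5.60537 mol.
Mass of H2O = 5.60537 mol × 18.016 g/mol = 100.986 g.
Actual mass collected = 100.986 g × 0.632 = 63.8234 g.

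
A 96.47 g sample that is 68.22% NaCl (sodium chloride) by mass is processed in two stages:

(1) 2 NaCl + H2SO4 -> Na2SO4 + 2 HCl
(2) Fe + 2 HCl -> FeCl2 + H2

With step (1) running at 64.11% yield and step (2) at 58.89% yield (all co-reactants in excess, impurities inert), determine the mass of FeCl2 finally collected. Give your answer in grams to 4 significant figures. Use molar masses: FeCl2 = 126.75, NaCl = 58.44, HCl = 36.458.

Pure NaCl = 96.47 × 0.6822 = 65.812 g.
n(NaCl) = 65.812 / 58.44 = 1.1261 mol.
Step 1 (NaCl:HCl = 2:2): theoretical n(HCl) = 1.1261 mol; at 64.11% yield, n(HCl) = 0.72197 mol.
Step 2 (HCl:FeCl2 = 2:1): theoretical n(FeCl2) = 0.36099 mol, so theoretical mass = 0.36099 × 126.75 = 45.755 g.
At 58.89% yield, actual mass of FeCl2 = 45.755 × 0.5889 = 26.945 g.

26.95 g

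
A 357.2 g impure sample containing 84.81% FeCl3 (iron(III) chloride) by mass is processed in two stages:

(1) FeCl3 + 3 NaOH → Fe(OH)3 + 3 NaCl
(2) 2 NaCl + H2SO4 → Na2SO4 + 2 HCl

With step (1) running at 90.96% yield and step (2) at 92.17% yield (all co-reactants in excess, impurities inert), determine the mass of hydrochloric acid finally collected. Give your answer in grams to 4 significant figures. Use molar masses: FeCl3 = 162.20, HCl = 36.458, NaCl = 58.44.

Pure FeCl3 = 357.2 × 0.8481 = 302.94 g.
n(FeCl3) = 302.94 / 162.20 = 1.8677 mol.
Step 1 (FeCl3:NaCl = 1:3): theoretical n(NaCl) = 5.6031 mol; at 90.96% yield, n(NaCl) = 5.0966 mol.
Step 2 (NaCl:HCl = 2:2): theoretical n(HCl) = 5.0966 mol, so theoretical mass = 5.0966 × 36.458 = 185.81 g.
At 92.17% yield, actual mass of HCl = 185.81 × 0.9217 = 171.26 g.

171.3 g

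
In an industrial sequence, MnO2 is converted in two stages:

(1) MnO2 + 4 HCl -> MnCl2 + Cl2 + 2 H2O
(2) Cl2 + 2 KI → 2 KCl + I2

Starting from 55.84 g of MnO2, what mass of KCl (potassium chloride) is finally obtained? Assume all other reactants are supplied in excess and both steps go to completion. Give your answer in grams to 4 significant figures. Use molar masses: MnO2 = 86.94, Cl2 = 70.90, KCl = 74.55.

n(MnO2) = 55.840 / 86.94 = 0.64228 mol.
Step 1 gives a 1:1 ratio of MnO2 to Cl2, so n(Cl2) = 0.64228 mol.
In step 2 the Cl2:KCl ratio is 1:2, so n(KCl) = 1.2846 mol.
Mass of KCl = 1.2846 × 74.55 = 95.764 g.

95.76 g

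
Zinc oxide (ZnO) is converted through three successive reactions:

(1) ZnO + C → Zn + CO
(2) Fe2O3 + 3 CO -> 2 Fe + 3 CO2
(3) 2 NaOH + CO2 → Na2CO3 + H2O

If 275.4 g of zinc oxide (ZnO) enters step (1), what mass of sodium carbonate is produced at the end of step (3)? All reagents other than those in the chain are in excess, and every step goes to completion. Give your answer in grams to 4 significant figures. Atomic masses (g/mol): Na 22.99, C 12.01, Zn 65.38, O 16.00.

358.7 g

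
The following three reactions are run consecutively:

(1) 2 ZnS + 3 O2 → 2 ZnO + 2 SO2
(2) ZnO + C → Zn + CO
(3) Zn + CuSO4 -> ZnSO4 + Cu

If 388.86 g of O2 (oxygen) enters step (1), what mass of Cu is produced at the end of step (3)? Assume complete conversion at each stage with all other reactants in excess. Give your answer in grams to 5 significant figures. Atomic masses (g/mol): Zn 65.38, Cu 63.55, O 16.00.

M(O2) = 2(16.00) = 32.00 g/mol.
M(Cu) = 63.55 g/mol.
n(O2) = 388.86 / 32.00 = 12.1519 mol.
Reaction (1): O2→ZnO ratio 3:2 ⇒ n(ZnO) = 8.10125 mol.
Reaction (2): ZnO→Zn ratio 1:1 ⇒ n(Zn) = 8.10125 mol.
Reaction (3): Zn→Cu ratio 1:1 ⇒ n(Cu) = 8.10125 mol.
Mass of Cu = 8.10125 × 63.55 = 514.834 g.

514.83 g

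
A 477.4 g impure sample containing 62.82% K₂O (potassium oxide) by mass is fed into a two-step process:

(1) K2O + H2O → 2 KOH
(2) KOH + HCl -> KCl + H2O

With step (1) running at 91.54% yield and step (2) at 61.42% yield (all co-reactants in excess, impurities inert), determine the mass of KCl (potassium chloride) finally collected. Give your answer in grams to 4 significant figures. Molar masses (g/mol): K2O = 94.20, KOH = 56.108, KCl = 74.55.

Pure K2O = 477.4 × 0.6282 = 299.90 g.
n(K2O) = 299.90 / 94.20 = 3.1837 mol.
Step 1 (K2O:KOH = 1:2): theoretical n(KOH) = 6.3674 mol; at 91.54% yield, n(KOH) = 5.8287 mol.
Step 2 (KOH:KCl = 1:1): theoretical n(KCl) = 5.8287 mol, so theoretical mass = 5.8287 × 74.55 = 434.53 g.
At 61.42% yield, actual mass of KCl = 434.53 × 0.6142 = 266.89 g.

266.9 g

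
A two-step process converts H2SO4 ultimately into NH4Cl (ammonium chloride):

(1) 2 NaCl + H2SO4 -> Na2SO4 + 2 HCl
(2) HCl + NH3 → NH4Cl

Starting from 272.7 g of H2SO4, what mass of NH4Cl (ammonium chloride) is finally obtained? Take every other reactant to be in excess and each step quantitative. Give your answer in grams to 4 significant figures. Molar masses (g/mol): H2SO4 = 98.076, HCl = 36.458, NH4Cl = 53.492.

n(H2SO4) = 272.70 / 98.076 = 2.7805 mol.
Step 1 gives a 1:2 ratio of H2SO4 to HCl, so n(HCl) = 5.5610 mol.
In step 2 the HCl:NH4Cl ratio is 1:1, so n(NH4Cl) = 5.5610 mol.
Mass of NH4Cl = 5.5610 × 53.492 = 297.47 g.

297.5 g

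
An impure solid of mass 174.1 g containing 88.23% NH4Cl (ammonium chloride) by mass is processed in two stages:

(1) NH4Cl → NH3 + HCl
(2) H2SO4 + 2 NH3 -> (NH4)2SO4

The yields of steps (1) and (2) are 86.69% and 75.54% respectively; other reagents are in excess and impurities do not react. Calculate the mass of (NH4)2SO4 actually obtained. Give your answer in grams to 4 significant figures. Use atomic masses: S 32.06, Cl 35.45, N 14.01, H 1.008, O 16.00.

124.2 g

Pure NH4Cl = 174.1 × 0.8823 = 153.61 g.
M(NH4Cl) = 14.01 + 4(1.008) + 35.45 = 53.492 g/mol.
M((NH4)2SO4) = 2(14.01) + 8(1.008) + 32.06 + 4(16.00) = 132.144 g/mol.
n(NH4Cl) = 153.61 / 53.492 = 2.8716 mol.
Step 1 (NH4Cl:NH3 = 1:1): theoretical n(NH3) = 2.8716 mol; at 86.69% yield, n(NH3) = 2.4894 mol.
Step 2 (NH3:(NH4)2SO4 = 2:1): theoretical n((NH4)2SO4) = 1.2447 mol, so theoretical mass = 1.2447 × 132.144 = 164.48 g.
At 75.54% yield, actual mass of (NH4)2SO4 = 164.48 × 0.7554 = 124.25 g.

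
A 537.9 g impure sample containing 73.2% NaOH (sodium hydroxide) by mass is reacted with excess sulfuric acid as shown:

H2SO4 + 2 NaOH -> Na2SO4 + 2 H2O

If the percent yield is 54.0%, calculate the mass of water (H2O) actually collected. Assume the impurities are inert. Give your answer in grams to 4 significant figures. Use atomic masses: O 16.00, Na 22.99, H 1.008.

Pure NaOH available = 537.9 g × 0.732 = 393.74 g.
M(NaOH) = 22.99 + 16.00 + 1.008 = 39.998 g/mol.
M(H2O) = 2(1.008) + 16.00 = 18.016 g/mol.
n(NaOH) = 393.74 g / 39.998 g/mol = 9.8441 mol.
From the equation the NaOH:H2O mole ratio is 2:2, so n(H2O) = 9.8441 × 2/2 = 9.8441 mol.
Mass of H2O = 9.8441 mol × 18.016 g/mol = 177.35 g.
Actual mass collected = 177.35 g × 0.540 = 95.769 g.

95.77 g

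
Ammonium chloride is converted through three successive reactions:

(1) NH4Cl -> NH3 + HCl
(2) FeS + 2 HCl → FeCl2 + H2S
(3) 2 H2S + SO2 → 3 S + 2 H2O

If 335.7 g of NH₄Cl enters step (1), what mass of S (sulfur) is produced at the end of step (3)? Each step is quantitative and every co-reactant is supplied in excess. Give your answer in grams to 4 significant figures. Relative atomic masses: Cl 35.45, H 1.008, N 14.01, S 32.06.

M(NH4Cl) = 14.01 + 4(1.008) + 35.45 = 53.492 g/mol.
M(S) = 32.06 g/mol.
n(NH4Cl) = 335.7 / 53.492 = 6.2757 mol.
Reaction (1): NH4Cl→HCl ratio 1:1 ⇒ n(HCl) = 6.2757 mol.
Reaction (2): HCl→H2S ratio 2:1 ⇒ n(H2S) = 3.1379 mol.
Reaction (3): H2S→S ratio 2:3 ⇒ n(S) = 4.7068 mol.
Mass of S = 4.7068 × 32.06 = 150.90 g.

150.9 g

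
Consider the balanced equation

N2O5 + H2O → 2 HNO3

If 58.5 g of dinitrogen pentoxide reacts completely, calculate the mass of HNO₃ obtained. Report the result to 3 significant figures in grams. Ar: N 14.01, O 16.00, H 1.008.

M(N2O5) = 2(14.01) + 5(16.00) = 108.02 g/mol.
M(HNO3) = 1.008 + 14.01 + 3(16.00) = 63.018 g/mol.
n(N2O5) = 58.50 g / 108.02 g/mol = 0.5416 mol.
From the equation the N2O5:HNO3 mole ratio is 1:2, so n(HNO3) = 0.5416 × 2/1 = 1.083 mol.
Mass of HNO3 = 1.083 mol × 63.018 g/mol = 68.26 g.

68.3 g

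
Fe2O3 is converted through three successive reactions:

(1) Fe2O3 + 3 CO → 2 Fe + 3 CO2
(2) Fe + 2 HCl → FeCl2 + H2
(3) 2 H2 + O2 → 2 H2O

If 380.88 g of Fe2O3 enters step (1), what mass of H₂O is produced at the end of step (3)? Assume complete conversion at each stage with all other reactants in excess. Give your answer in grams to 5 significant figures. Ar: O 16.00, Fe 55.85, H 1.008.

85.935 g

M(Fe2O3) = 2(55.85) + 3(16.00) = 159.70 g/mol.
M(H2O) = 2(1.008) + 16.00 = 18.016 g/mol.
n(Fe2O3) = 380.88 / 159.70 = 2.38497 mol.
Reaction (1): Fe2O3→Fe ratio 1:2 ⇒ n(Fe) = 4.76994 mol.
Reaction (2): Fe→H2 ratio 1:1 ⇒ n(H2) = 4.76994 mol.
Reaction (3): H2→H2O ratio 2:2 ⇒ n(H2O) = 4.76994 mol.
Mass of H2O = 4.76994 × 18.016 = 85.9353 g.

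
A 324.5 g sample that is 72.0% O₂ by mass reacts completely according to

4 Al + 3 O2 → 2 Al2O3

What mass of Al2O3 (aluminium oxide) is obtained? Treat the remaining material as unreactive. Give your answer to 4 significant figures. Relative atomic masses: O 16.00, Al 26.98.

Mass of pure O2 = 324.5 g × 0.720 = 233.64 g.
M(O2) = 2(16.00) = 32.00 g/mol.
M(Al2O3) = 2(26.98) + 3(16.00) = 101.96 g/mol.
n(O2) = 233.64 g / 32.00 g/mol = 7.3012 mol.
From the equation the O2:Al2O3 mole ratio is 3:2, so n(Al2O3) = 7.3012 × 2/3 = 4.8675 mol.
Mass of Al2O3 = 4.8675 mol × 101.96 g/mol = 496.29 g.

496.3 g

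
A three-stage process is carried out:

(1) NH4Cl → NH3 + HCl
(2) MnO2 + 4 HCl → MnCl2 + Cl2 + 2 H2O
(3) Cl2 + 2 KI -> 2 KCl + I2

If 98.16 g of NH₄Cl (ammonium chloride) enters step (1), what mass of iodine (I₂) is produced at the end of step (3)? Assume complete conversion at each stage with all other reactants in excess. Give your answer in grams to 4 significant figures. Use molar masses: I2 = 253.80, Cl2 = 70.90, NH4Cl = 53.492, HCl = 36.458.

n(NH4Cl) = 98.16 / 53.492 = 1.8350 mol.
Reaction (1): NH4Cl→HCl ratio 1:1 ⇒ n(HCl) = 1.8350 mol.
Reaction (2): HCl→Cl2 ratio 4:1 ⇒ n(Cl2) = 0.45876 mol.
Reaction (3): Cl2→I2 ratio 1:1 ⇒ n(I2) = 0.45876 mol.
Mass of I2 = 0.45876 × 253.80 = 116.43 g.

116.4 g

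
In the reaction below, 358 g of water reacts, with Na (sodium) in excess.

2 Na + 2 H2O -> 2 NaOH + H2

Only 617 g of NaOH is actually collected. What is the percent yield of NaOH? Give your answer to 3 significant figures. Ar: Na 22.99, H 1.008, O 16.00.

77.6 %

M(H2O) = 2(1.008) + 16.00 = 18.016 g/mol.
M(NaOH) = 22.99 + 16.00 + 1.008 = 39.998 g/mol.
n(H2O) = 358.0 g / 18.016 g/mol = 19.87 mol.
From the equation the H2O:NaOH mole ratio is 2:2, so n(NaOH) = 19.87 × 2/2 = 19.87 mol.
Mass of NaOH = 19.87 mol × 39.998 g/mol = 794.8 g.
This is the theoretical yield. Percent yield = 617 g / 794.8 g × 100% = 77.63%.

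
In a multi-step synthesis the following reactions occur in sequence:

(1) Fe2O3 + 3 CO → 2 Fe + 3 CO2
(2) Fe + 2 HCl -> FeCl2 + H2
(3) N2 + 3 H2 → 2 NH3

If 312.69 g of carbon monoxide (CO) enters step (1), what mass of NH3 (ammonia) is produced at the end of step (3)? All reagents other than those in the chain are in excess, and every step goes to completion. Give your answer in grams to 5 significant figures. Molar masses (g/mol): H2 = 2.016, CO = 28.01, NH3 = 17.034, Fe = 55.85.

84.515 g

n(CO) = 312.69 / 28.01 = 11.1635 mol.
Reaction (1): CO→Fe ratio 3:2 ⇒ n(Fe) = 7.44234 mol.
Reaction (2): Fe→H2 ratio 1:1 ⇒ n(H2) = 7.44234 mol.
Reaction (3): H2→NH3 ratio 3:2 ⇒ n(NH3) = 4.96156 mol.
Mass of NH3 = 4.96156 × 17.034 = 84.5152 g.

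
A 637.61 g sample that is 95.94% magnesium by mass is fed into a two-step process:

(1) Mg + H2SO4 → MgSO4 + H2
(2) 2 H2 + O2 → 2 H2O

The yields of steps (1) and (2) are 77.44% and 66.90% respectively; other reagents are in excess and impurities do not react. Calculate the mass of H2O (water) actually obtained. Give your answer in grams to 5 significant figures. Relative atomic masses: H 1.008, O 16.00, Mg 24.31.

Pure Mg = 637.61 × 0.9594 = 611.723 g.
M(Mg) = 24.31 g/mol.
M(H2O) = 2(1.008) + 16.00 = 18.016 g/mol.
n(Mg) = 611.723 / 24.31 = 25.1634 mol.
Step 1 (Mg:H2 = 1:1): theoretical n(H2) = 25.1634 mol; at 77.44% yield, n(H2) = 19.4866 mol.
Step 2 (H2:H2O = 2:2): theoretical n(H2O) = 19.4866 mol, so theoretical mass = 19.4866 × 18.016 = 351.070 g.
At 66.90% yield, actual mass of H2O = 351.070 × 0.6690 = 234.866 g.

234.87 g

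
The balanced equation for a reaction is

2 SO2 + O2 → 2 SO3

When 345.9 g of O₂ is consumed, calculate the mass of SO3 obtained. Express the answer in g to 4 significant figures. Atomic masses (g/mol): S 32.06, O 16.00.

1731 g

M(O2) = 2(16.00) = 32.00 g/mol.
M(SO3) = 32.06 + 3(16.00) = 80.06 g/mol.
n(O2) = 345.90 g / 32.00 g/mol = 10.809 mol.
From the equation the O2:SO3 mole ratio is 1:2, so n(SO3) = 10.809 × 2/1 = 21.619 mol.
Mass of SO3 = 21.619 mol × 80.06 g/mol = 1730.8 g.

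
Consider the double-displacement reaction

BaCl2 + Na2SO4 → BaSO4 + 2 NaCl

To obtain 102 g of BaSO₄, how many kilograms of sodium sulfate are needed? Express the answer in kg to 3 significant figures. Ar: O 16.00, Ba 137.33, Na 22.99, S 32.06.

M(BaSO4) = 137.33 + 32.06 + 4(16.00) = 233.39 g/mol.
M(Na2SO4) = 2(22.99) + 32.06 + 4(16.00) = 142.04 g/mol.
n(BaSO4) = 102.0 g / 233.39 g/mol = 0.4370 mol.
From the equation the BaSO4:Na2SO4 mole ratio is 1:1, so n(Na2SO4) = 0.4370 × 1/1 = 0.4370 mol.
Mass of Na2SO4 = 0.4370 mol × 142.04 g/mol = 62.08 g.
Converting to kg: 62.08 g = 0.0621 kg.

0.0621 kg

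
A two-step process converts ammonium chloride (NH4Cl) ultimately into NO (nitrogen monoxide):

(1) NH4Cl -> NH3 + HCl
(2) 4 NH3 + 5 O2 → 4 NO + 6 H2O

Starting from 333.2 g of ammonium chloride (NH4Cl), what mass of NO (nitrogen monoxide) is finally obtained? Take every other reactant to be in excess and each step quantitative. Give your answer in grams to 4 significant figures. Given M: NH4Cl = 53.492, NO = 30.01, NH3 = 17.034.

186.9 g

n(NH4Cl) = 333.20 / 53.492 = 6.2290 mol.
Step 1 gives a 1:1 ratio of NH4Cl to NH3, so n(NH3) = 6.2290 mol.
In step 2 the NH3:NO ratio is 4:4, so n(NO) = 6.2290 mol.
Mass of NO = 6.2290 × 30.01 = 186.93 g.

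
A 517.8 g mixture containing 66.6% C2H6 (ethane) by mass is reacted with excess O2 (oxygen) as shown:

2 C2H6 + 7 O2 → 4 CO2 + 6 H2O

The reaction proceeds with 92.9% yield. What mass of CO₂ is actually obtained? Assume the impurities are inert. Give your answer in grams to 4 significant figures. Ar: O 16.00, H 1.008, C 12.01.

937.8 g

Pure C2H6 available = 517.8 g × 0.666 = 344.85 g.
M(C2H6) = 2(12.01) + 6(1.008) = 30.068 g/mol.
M(CO2) = 12.01 + 2(16.00) = 44.01 g/mol.
n(C2H6) = 344.85 g / 30.068 g/mol = 11.469 mol.
From the equation the C2H6:CO2 mole ratio is 2:4, so n(CO2) = 11.469 × 4/2 = 22.938 mol.
Mass of CO2 = 22.938 mol × 44.01 g/mol = 1009.5 g.
Actual mass collected = 1009.5 g × 0.929 = 937.84 g.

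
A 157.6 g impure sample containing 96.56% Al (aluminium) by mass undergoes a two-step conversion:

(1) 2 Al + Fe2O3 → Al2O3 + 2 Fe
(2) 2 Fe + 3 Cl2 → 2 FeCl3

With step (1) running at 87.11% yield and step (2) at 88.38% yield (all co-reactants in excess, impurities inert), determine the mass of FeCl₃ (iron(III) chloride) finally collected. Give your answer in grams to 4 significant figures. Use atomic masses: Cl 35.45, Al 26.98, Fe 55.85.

704.3 g

Pure Al = 157.6 × 0.9656 = 152.18 g.
M(Al) = 26.98 g/mol.
M(FeCl3) = 55.85 + 3(35.45) = 162.20 g/mol.
n(Al) = 152.18 / 26.98 = 5.6404 mol.
Step 1 (Al:Fe = 2:2): theoretical n(Fe) = 5.6404 mol; at 87.11% yield, n(Fe) = 4.9134 mol.
Step 2 (Fe:FeCl3 = 2:2): theoretical n(FeCl3) = 4.9134 mol, so theoretical mass = 4.9134 × 162.20 = 796.95 g.
At 88.38% yield, actual mass of FeCl3 = 796.95 × 0.8838 = 704.34 g.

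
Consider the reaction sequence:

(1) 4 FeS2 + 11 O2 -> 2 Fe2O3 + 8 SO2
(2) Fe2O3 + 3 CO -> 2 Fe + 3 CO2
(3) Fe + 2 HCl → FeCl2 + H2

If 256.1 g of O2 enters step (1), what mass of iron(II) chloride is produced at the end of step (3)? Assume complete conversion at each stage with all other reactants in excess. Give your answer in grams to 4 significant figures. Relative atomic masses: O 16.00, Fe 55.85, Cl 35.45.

M(O2) = 2(16.00) = 32.00 g/mol.
M(FeCl2) = 55.85 + 2(35.45) = 126.75 g/mol.
n(O2) = 256.1 / 32.00 = 8.0031 mol.
Reaction (1): O2→Fe2O3 ratio 11:2 ⇒ n(Fe2O3) = 1.4551 mol.
Reaction (2): Fe2O3→Fe ratio 1:2 ⇒ n(Fe) = 2.9102 mol.
Reaction (3): Fe→FeCl2 ratio 1:1 ⇒ n(FeCl2) = 2.9102 mol.
Mass of FeCl2 = 2.9102 × 126.75 = 368.87 g.

368.9 g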